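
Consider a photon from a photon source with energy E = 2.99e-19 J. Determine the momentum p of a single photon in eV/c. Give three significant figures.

1.87 eV/c

For a photon p = E/c, so p = 9.974e-28 kg·m/s.
Converting to eV/c: p = 1.866 eV/c ≈ 1.87 eV/c.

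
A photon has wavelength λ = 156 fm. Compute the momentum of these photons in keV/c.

In SI units: λ = 156 fm = 1.56e-13 m.
Apply p = h/λ: p = 4.247e-21 kg·m/s.
Converting to keV/c: p = 7948 keV/c ≈ 7950 keV/c.

7950 keV/c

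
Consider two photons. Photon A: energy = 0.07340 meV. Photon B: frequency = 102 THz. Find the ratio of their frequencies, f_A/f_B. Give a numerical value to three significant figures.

f_A = 1.775e10 Hz (from energy = 0.07340 meV, via f = E/h).
f_B = 1.020e14 Hz (from frequency = 102 THz, via f given directly).
Ratio = 1.775e10 / 1.020e14 = 1.74e-4.

1.74e-4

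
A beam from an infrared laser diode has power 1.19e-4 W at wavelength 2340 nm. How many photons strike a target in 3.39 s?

Total energy: E_total = P·t = 1.19e-4 × 3.39 = 4.034e-4 J.
Per-photon energy: E = 8.489e-20 J.
N = E_total / E_photon = 4.75e15.

4.75e15 photons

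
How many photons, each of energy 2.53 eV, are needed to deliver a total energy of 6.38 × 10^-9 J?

Per-photon energy: E = 4.054 × 10^-19 J (from energy = 2.53 eV).
N = E_total / E_photon = 6.38 × 10^-9 J / 4.054 × 10^-19 J = 1.57 × 10^10.

1.57 × 10^10 photons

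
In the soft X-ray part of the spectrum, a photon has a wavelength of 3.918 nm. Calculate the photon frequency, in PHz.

76.5 PHz

Convert to SI: λ = 3.918 nm = 3.918 × 10^-9 m.
Apply f = c/λ: f = 7.652 × 10^16 Hz.
Converting to PHz: f = 76.52 PHz ≈ 76.5 PHz.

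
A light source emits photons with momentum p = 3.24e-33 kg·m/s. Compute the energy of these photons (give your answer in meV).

6.06e-3 meV

Take c = 2.99792458e8 m/s, 1 eV = 1.602176634e-19 J.
Apply E = pc: E = 9.713e-25 J.
Converting to meV: E = 0.006063 meV ≈ 6.06e-3 meV.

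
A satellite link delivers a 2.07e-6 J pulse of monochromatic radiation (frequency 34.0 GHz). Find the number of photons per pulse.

Per-photon energy: E = 2.253e-23 J (from frequency = 34.0 GHz).
N = E_total / E_photon = 2.07e-6 J / 2.253e-23 J = 9.19e16.

9.19e16 photons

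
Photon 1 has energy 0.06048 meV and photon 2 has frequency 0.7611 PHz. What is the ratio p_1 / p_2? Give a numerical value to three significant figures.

p_1 = 3.232 × 10^-32 kg·m/s (from energy = 0.06048 meV, via p = E/c).
p_2 = 1.682 × 10^-27 kg·m/s (from frequency = 0.7611 PHz, via p = hf/c).
Ratio = 3.232 × 10^-32 / 1.682 × 10^-27 = 1.92 × 10^-5.

1.92 × 10^-5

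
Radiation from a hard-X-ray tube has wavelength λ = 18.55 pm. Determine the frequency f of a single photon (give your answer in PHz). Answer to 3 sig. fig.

1.62e4 PHz

Take c = 2.99792458e8 m/s.
First convert: λ = 18.55 pm = 1.855e-11 m.
For a photon f = c/λ, so f = 1.616e19 Hz.
Converting to PHz: f = 16160 PHz ≈ 1.62e4 PHz.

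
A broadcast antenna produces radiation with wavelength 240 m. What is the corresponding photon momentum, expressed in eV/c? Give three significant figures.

(h = 6.62607015e-34 J·s, c = 2.99792458e8 m/s, 1 eV = 1.602176634e-19 J.)
The photon relation is p = h/λ, giving p = 2.761e-36 kg·m/s.
Converting to eV/c: p = 5.166e-9 eV/c ≈ 5.17e-9 eV/c.

5.17e-9 eV/c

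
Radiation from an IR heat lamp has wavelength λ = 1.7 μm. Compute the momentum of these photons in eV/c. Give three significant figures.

0.729 eV/c

(h = 6.62607015 × 10^-34 J·s, c = 2.99792458 × 10^8 m/s, 1 eV = 1.602176634 × 10^-19 J.)
First convert: λ = 1.7 μm = 1.7 × 10^-6 m.
Since p = h/λ for a photon, p = 3.898 × 10^-28 kg·m/s.
Converting to eV/c: p = 0.7293 eV/c ≈ 0.729 eV/c.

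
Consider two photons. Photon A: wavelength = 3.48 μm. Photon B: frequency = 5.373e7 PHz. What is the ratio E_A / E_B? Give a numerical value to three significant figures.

1.60e-9

E_A = 5.708e-20 J (from wavelength = 3.48 μm, via E = hc/λ).
E_B = 3.560e-11 J (from frequency = 5.373e7 PHz, via E = hf).
Ratio = 5.708e-20 / 3.560e-11 = 1.60e-9.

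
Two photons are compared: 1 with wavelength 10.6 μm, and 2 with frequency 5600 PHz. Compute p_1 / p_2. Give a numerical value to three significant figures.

p_1 = 6.251 × 10^-29 kg·m/s (from wavelength = 10.6 μm, via p = h/λ).
p_2 = 1.238 × 10^-23 kg·m/s (from frequency = 5600 PHz, via p = hf/c).
Ratio = 6.251 × 10^-29 / 1.238 × 10^-23 = 5.05 × 10^-6.

5.05 × 10^-6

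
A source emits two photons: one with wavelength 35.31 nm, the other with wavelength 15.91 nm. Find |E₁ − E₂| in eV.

Using E = hc/λ: E₁ = 5.6257e-18 J, E₂ = 1.2486e-17 J.
|ΔE| = |5.6257e-18 − 1.2486e-17| = 6.86e-18 J = 42.8 eV.

42.8 eV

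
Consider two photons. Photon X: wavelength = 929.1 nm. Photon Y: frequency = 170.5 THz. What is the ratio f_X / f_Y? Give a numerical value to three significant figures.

f_X = 3.227 × 10^14 Hz (from wavelength = 929.1 nm, via f = c/λ).
f_Y = 1.705 × 10^14 Hz (from frequency = 170.5 THz, via f given directly).
Ratio = 3.227 × 10^14 / 1.705 × 10^14 = 1.89.

1.89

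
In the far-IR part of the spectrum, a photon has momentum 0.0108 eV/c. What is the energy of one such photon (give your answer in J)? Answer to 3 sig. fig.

1.73e-21 J

Convert to SI: p = 0.0108 eV/c = 5.7718e-30 kg·m/s.
Since E = pc for a photon, E = 1.730e-21 J.
So E ≈ 1.73e-21 J.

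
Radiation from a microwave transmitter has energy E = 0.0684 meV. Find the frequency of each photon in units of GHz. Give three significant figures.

16.5 GHz

Use h = 6.62607015e-34 J·s, 1 eV = 1.602176634e-19 J.
In SI units: E = 0.0684 meV = 1.0959e-23 J.
Since f = E/h for a photon, f = 1.654e10 Hz.
Converting to GHz: f = 16.54 GHz ≈ 16.5 GHz.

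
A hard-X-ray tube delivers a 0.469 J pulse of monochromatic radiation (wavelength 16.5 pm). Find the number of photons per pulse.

3.90 × 10^13 photons

Per-photon energy: E = 1.204 × 10^-14 J (from wavelength = 16.5 pm).
N = E_total / E_photon = 0.469 J / 1.204 × 10^-14 J = 3.90 × 10^13.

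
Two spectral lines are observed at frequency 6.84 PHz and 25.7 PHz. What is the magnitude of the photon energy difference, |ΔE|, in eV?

78.0 eV

Using E = hf: E₁ = 4.532e-18 J, E₂ = 1.703e-17 J.
|ΔE| = |4.532e-18 − 1.703e-17| = 1.25e-17 J = 78.0 eV.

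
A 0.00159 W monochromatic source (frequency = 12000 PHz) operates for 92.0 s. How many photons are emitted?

1.84 × 10^13 photons

Total energy: E_total = P·t = 0.00159 × 92.0 = 0.1463 J.
Per-photon energy: E = 7.951 × 10^-15 J.
N = E_total / E_photon = 1.84 × 10^13.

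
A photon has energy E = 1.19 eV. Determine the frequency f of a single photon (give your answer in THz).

In SI units: E = 1.19 eV = 1.9066·10^-19 J.
For a photon f = E/h, so f = 2.877·10^14 Hz.
Converting to THz: f = 287.7 THz ≈ 288 THz.

288 THz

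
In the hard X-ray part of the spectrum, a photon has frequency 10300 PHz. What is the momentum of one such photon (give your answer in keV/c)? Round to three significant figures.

Convert to SI: f = 10300 PHz = 1.03 × 10^19 Hz.
For a photon p = hf/c, so p = 2.277 × 10^-23 kg·m/s.
Converting to keV/c: p = 42.60 keV/c ≈ 42.6 keV/c.

42.6 keV/c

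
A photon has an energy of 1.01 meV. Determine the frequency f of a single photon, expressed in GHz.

Take h = 6.62607015 × 10^-34 J·s, 1 eV = 1.602176634 × 10^-19 J.
First convert: E = 1.01 meV = 1.6182 × 10^-22 J.
The photon relation is f = E/h, giving f = 2.442 × 10^11 Hz.
Converting to GHz: f = 244.2 GHz ≈ 244 GHz.

244 GHz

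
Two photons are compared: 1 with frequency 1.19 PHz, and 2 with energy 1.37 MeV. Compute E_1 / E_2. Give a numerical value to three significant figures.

3.59e-6

E_1 = 7.885e-19 J (from frequency = 1.19 PHz, via E = hf).
E_2 = 2.195e-13 J (from energy = 1.37 MeV, via E given directly).
Ratio = 7.885e-19 / 2.195e-13 = 3.59e-6.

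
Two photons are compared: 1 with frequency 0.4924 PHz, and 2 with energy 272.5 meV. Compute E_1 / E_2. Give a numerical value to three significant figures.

7.47

E_1 = 3.263 × 10^-19 J (from frequency = 0.4924 PHz, via E = hf).
E_2 = 4.366 × 10^-20 J (from energy = 272.5 meV, via E given directly).
Ratio = 3.263 × 10^-19 / 4.366 × 10^-20 = 7.47.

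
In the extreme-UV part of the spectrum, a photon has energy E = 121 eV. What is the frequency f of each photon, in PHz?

Convert to SI: E = 121 eV = 1.9386 × 10^-17 J.
Apply f = E/h: f = 2.926 × 10^16 Hz.
Converting to PHz: f = 29.26 PHz ≈ 29.3 PHz.

29.3 PHz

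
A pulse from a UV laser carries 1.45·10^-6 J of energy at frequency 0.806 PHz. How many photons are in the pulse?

2.72·10^12 photons

Per-photon energy: E = 5.341·10^-19 J (from frequency = 0.806 PHz).
N = E_total / E_photon = 1.45·10^-6 J / 5.341·10^-19 J = 2.72·10^12.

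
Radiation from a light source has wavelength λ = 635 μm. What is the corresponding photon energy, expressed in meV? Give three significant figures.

First convert: λ = 635 μm = 6.35e-4 m.
Since E = hc/λ for a photon, E = 3.128e-22 J.
Converting to meV: E = 1.953 meV ≈ 1.95 meV.

1.95 meV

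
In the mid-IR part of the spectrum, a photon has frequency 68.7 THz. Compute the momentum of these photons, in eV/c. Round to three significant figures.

0.284 eV/c

In SI units: f = 68.7 THz = 6.87 × 10^13 Hz.
For a photon p = hf/c, so p = 1.518 × 10^-28 kg·m/s.
Converting to eV/c: p = 0.2841 eV/c ≈ 0.284 eV/c.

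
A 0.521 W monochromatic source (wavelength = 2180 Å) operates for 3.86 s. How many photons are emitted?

Total energy: E_total = P·t = 0.521 × 3.86 = 2.011 J.
Per-photon energy: E = 9.112e-19 J.
N = E_total / E_photon = 2.21e18.

2.21e18 photons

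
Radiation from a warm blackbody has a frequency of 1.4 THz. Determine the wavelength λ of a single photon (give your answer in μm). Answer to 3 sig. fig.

First convert: f = 1.4 THz = 1.4e12 Hz.
The photon relation is λ = c/f, giving λ = 2.141e-4 m.
Converting to μm: λ = 214.1 μm ≈ 214 μm.

214 μm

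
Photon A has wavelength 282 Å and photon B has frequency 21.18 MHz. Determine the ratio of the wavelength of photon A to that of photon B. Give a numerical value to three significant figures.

λ_A = 2.820e-8 m (from wavelength = 282 Å, via λ given directly).
λ_B = 14.15 m (from frequency = 21.18 MHz, via λ = c/f).
Ratio = 2.820e-8 / 14.15 = 1.99e-9.

1.99e-9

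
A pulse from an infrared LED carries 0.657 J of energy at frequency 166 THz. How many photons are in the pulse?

Per-photon energy: E = 1.100e-19 J (from frequency = 166 THz).
N = E_total / E_photon = 0.657 J / 1.100e-19 J = 5.97e18.

5.97e18 photons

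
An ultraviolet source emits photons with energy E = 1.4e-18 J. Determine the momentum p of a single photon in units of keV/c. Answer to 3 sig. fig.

8.74e-3 keV/c

Take c = 2.99792458e8 m/s, 1 eV = 1.602176634e-19 J.
Apply p = E/c: p = 4.670e-27 kg·m/s.
Converting to keV/c: p = 0.008738 keV/c ≈ 8.74e-3 keV/c.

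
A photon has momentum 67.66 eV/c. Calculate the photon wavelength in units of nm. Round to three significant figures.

Convert to SI: p = 67.66 eV/c = 3.6159 × 10^-26 kg·m/s.
Apply λ = h/p: λ = 1.832 × 10^-8 m.
Converting to nm: λ = 18.32 nm ≈ 18.3 nm.

18.3 nm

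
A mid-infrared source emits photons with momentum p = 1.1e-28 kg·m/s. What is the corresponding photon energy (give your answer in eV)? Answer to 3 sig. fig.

0.206 eV

For a photon E = pc, so E = 3.298e-20 J.
Converting to eV: E = 0.2058 eV ≈ 0.206 eV.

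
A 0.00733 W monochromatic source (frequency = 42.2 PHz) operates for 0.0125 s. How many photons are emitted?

3.28·10^12 photons

Total energy: E_total = P·t = 0.00733 × 0.0125 = 9.163·10^-5 J.
Per-photon energy: E = 2.796·10^-17 J.
N = E_total / E_photon = 3.28·10^12.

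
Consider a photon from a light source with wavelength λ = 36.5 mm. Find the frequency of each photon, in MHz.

In SI units: λ = 36.5 mm = 0.0365 m.
For a photon f = c/λ, so f = 8.213 × 10^9 Hz.
Converting to MHz: f = 8213 MHz ≈ 8210 MHz.

8210 MHz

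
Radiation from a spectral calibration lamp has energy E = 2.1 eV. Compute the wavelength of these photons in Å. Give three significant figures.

5900 Å

First convert: E = 2.1 eV = 3.3646 × 10^-19 J.
The photon relation is λ = hc/E, giving λ = 5.904 × 10^-7 m.
Converting to Å: λ = 5904 Å ≈ 5900 Å.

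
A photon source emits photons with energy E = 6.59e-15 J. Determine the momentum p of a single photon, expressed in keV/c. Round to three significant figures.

41.1 keV/c

(c = 2.99792458e8 m/s, 1 eV = 1.602176634e-19 J.)
For a photon p = E/c, so p = 2.198e-23 kg·m/s.
Converting to keV/c: p = 41.13 keV/c ≈ 41.1 keV/c.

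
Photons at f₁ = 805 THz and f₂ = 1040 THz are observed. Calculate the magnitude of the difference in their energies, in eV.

Using E = hf: E₁ = 5.334·10^-19 J, E₂ = 6.891·10^-19 J.
|ΔE| = |5.334·10^-19 − 6.891·10^-19| = 1.56·10^-19 J = 0.972 eV.

0.972 eV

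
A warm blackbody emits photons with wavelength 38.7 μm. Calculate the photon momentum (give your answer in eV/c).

(h = 6.62607015 × 10^-34 J·s, c = 2.99792458 × 10^8 m/s, 1 eV = 1.602176634 × 10^-19 J.)
Convert to SI: λ = 38.7 μm = 3.87 × 10^-5 m.
The photon relation is p = h/λ, giving p = 1.712 × 10^-29 kg·m/s.
Converting to eV/c: p = 0.03204 eV/c ≈ 0.0320 eV/c.

0.0320 eV/c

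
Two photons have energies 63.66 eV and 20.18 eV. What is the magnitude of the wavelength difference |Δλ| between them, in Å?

Using λ = hc/E: λ₁ = 1.9476 × 10^-8 m, λ₂ = 6.1439 × 10^-8 m.
|Δλ| = |1.9476 × 10^-8 − 6.1439 × 10^-8| = 4.20 × 10^-8 m = 420 Å.

420 Å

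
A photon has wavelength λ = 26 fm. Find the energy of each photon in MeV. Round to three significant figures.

Use h = 6.62607015·10^-34 J·s, c = 2.99792458·10^8 m/s, 1 eV = 1.602176634·10^-19 J.
In SI units: λ = 26 fm = 2.6·10^-14 m.
The photon relation is E = hc/λ, giving E = 7.640·10^-12 J.
Converting to MeV: E = 47.69 MeV ≈ 47.7 MeV.

47.7 MeV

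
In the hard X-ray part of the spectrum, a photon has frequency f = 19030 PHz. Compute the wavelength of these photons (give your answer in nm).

Take c = 2.99792458e8 m/s.
In SI units: f = 19030 PHz = 1.903e19 Hz.
For a photon λ = c/f, so λ = 1.575e-11 m.
Converting to nm: λ = 0.01575 nm ≈ 0.0158 nm.

0.0158 nm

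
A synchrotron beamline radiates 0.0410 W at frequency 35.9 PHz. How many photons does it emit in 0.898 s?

1.55·10^15 photons

Total energy: E_total = P·t = 0.0410 × 0.898 = 0.03682 J.
Per-photon energy: E = 2.379·10^-17 J.
N = E_total / E_photon = 1.55·10^15.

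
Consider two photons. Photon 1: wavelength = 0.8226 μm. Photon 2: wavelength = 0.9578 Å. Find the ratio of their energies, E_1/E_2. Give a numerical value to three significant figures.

E_1 = 2.415e-19 J (from wavelength = 0.8226 μm, via E = hc/λ).
E_2 = 2.074e-15 J (from wavelength = 0.9578 Å, via E = hc/λ).
Ratio = 2.415e-19 / 2.074e-15 = 1.16e-4.

1.16e-4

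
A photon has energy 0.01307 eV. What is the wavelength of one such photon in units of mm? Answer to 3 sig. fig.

First convert: E = 0.01307 eV = 2.0940e-21 J.
For a photon λ = hc/E, so λ = 9.486e-5 m.
Converting to mm: λ = 0.09486 mm ≈ 0.0949 mm.

0.0949 mm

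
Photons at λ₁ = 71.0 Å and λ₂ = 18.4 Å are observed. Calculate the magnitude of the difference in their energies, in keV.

Using E = hc/λ: E₁ = 2.798e-17 J, E₂ = 1.080e-16 J.
|ΔE| = |2.798e-17 − 1.080e-16| = 8.00e-17 J = 0.499 keV.

0.499 keV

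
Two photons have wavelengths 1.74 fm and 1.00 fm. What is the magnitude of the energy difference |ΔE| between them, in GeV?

0.527 GeV

Using E = hc/λ: E₁ = 1.142 × 10^-10 J, E₂ = 1.986 × 10^-10 J.
|ΔE| = |1.142 × 10^-10 − 1.986 × 10^-10| = 8.45 × 10^-11 J = 0.527 GeV.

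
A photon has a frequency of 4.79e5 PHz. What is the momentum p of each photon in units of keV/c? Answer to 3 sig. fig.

1980 keV/c

Convert to SI: f = 4.79e5 PHz = 4.79e20 Hz.
For a photon p = hf/c, so p = 1.059e-21 kg·m/s.
Converting to keV/c: p = 1981 keV/c ≈ 1980 keV/c.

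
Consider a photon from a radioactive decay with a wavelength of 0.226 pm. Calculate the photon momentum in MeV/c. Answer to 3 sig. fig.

5.49 MeV/c

First convert: λ = 0.226 pm = 2.26·10^-13 m.
Since p = h/λ for a photon, p = 2.932·10^-21 kg·m/s.
Converting to MeV/c: p = 5.486 MeV/c ≈ 5.49 MeV/c.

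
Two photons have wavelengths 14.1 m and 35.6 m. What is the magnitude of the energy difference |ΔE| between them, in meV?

Using E = hc/λ: E₁ = 1.409e-26 J, E₂ = 5.580e-27 J.
|ΔE| = |1.409e-26 − 5.580e-27| = 8.51e-27 J = 5.31e-5 meV.

5.31e-5 meV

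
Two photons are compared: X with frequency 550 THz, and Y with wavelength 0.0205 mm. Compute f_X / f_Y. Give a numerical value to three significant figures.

37.6

f_X = 5.500 × 10^14 Hz (from frequency = 550 THz, via f given directly).
f_Y = 1.462 × 10^13 Hz (from wavelength = 0.0205 mm, via f = c/λ).
Ratio = 5.500 × 10^14 / 1.462 × 10^13 = 37.6.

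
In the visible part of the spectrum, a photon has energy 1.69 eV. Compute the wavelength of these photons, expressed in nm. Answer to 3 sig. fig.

In SI units: E = 1.69 eV = 2.7077e-19 J.
The photon relation is λ = hc/E, giving λ = 7.336e-7 m.
Converting to nm: λ = 733.6 nm ≈ 734 nm.

734 nm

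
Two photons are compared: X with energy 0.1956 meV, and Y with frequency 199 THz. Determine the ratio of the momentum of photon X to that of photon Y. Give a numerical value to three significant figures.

p_X = 1.045 × 10^-31 kg·m/s (from energy = 0.1956 meV, via p = E/c).
p_Y = 4.398 × 10^-28 kg·m/s (from frequency = 199 THz, via p = hf/c).
Ratio = 1.045 × 10^-31 / 4.398 × 10^-28 = 2.38 × 10^-4.

2.38 × 10^-4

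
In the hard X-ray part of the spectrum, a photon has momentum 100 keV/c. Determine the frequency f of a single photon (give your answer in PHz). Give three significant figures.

2.42e4 PHz

Convert to SI: p = 100 keV/c = 5.3443e-23 kg·m/s.
Since f = pc/h for a photon, f = 2.418e19 Hz.
Converting to PHz: f = 24180 PHz ≈ 2.42e4 PHz.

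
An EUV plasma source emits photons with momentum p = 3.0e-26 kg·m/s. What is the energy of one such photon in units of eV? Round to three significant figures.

For a photon E = pc, so E = 8.994e-18 J.
Converting to eV: E = 56.13 eV ≈ 56.1 eV.

56.1 eV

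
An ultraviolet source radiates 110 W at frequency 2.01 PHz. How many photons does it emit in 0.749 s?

6.19 × 10^19 photons

Total energy: E_total = P·t = 110 × 0.749 = 82.39 J.
Per-photon energy: E = 1.332 × 10^-18 J.
N = E_total / E_photon = 6.19 × 10^19.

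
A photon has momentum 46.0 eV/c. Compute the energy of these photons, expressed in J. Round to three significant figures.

7.37e-18 J

Convert to SI: p = 46.0 eV/c = 2.4584e-26 kg·m/s.
Apply E = pc: E = 7.370e-18 J.
So E ≈ 7.37e-18 J.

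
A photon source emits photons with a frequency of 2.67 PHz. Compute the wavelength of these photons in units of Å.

(c = 2.99792458·10^8 m/s.)
In SI units: f = 2.67 PHz = 2.67·10^15 Hz.
Since λ = c/f for a photon, λ = 1.123·10^-7 m.
Converting to Å: λ = 1123 Å ≈ 1120 Å.

1120 Å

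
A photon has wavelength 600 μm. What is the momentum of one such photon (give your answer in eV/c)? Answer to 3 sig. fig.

2.07 × 10^-3 eV/c

Take h = 6.62607015 × 10^-34 J·s, c = 2.99792458 × 10^8 m/s, 1 eV = 1.602176634 × 10^-19 J.
First convert: λ = 600 μm = 6.0 × 10^-4 m.
Since p = h/λ for a photon, p = 1.104 × 10^-30 kg·m/s.
Converting to eV/c: p = 0.002066 eV/c ≈ 2.07 × 10^-3 eV/c.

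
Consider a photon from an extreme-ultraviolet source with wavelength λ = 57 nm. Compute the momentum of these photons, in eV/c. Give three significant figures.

21.8 eV/c

Use h = 6.62607015·10^-34 J·s, c = 2.99792458·10^8 m/s, 1 eV = 1.602176634·10^-19 J.
First convert: λ = 57 nm = 5.7·10^-8 m.
Since p = h/λ for a photon, p = 1.162·10^-26 kg·m/s.
Converting to eV/c: p = 21.75 eV/c ≈ 21.8 eV/c.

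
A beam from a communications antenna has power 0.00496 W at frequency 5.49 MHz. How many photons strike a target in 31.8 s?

4.34e25 photons

Total energy: E_total = P·t = 0.00496 × 31.8 = 0.1577 J.
Per-photon energy: E = 3.638e-27 J.
N = E_total / E_photon = 4.34e25.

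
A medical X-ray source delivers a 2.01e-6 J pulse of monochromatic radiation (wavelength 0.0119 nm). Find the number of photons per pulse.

1.20e8 photons

Per-photon energy: E = 1.669e-14 J (from wavelength = 0.0119 nm).
N = E_total / E_photon = 2.01e-6 J / 1.669e-14 J = 1.20e8.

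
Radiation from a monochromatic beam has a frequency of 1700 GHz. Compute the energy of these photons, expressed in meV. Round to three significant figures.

Use h = 6.62607015 × 10^-34 J·s, 1 eV = 1.602176634 × 10^-19 J.
In SI units: f = 1700 GHz = 1.70 × 10^12 Hz.
The photon relation is E = hf, giving E = 1.126 × 10^-21 J.
Converting to meV: E = 7.031 meV ≈ 7.03 meV.

7.03 meV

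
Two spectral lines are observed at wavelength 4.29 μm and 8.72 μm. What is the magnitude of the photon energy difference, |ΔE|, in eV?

0.147 eV

Using E = hc/λ: E₁ = 4.630·10^-20 J, E₂ = 2.278·10^-20 J.
|ΔE| = |4.630·10^-20 − 2.278·10^-20| = 2.35·10^-20 J = 0.147 eV.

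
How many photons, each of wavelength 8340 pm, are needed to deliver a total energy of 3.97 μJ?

1.67 × 10^11 photons

Per-photon energy: E = 2.382 × 10^-17 J (from wavelength = 8340 pm).
N = E_total / E_photon = 3.97 × 10^-6 J / 2.382 × 10^-17 J = 1.67 × 10^11.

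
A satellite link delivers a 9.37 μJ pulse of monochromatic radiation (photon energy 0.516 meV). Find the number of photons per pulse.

1.13 × 10^17 photons

Per-photon energy: E = 8.267 × 10^-23 J (from energy = 0.516 meV).
N = E_total / E_photon = 9.37 × 10^-6 J / 8.267 × 10^-23 J = 1.13 × 10^17.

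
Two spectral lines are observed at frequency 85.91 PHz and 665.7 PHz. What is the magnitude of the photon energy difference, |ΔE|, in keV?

Using E = hf: E₁ = 5.6925 × 10^-17 J, E₂ = 4.4110 × 10^-16 J.
|ΔE| = |5.6925 × 10^-17 − 4.4110 × 10^-16| = 3.84 × 10^-16 J = 2.40 keV.

2.40 keV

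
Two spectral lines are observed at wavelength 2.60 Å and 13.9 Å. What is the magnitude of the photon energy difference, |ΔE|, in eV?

Using E = hc/λ: E₁ = 7.640e-16 J, E₂ = 1.429e-16 J.
|ΔE| = |7.640e-16 − 1.429e-16| = 6.21e-16 J = 3880 eV.

3880 eV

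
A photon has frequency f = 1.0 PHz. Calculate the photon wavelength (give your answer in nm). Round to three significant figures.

Convert to SI: f = 1.0 PHz = 1.0 × 10^15 Hz.
The photon relation is λ = c/f, giving λ = 2.998 × 10^-7 m.
Converting to nm: λ = 299.8 nm ≈ 300 nm.

300 nm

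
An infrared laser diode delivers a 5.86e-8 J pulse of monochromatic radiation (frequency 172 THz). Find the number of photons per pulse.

Per-photon energy: E = 1.140e-19 J (from frequency = 172 THz).
N = E_total / E_photon = 5.86e-8 J / 1.140e-19 J = 5.14e11.

5.14e11 photons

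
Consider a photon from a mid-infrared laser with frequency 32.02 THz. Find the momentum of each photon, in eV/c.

0.132 eV/c

First convert: f = 32.02 THz = 3.202e13 Hz.
Since p = hf/c for a photon, p = 7.077e-29 kg·m/s.
Converting to eV/c: p = 0.1324 eV/c ≈ 0.132 eV/c.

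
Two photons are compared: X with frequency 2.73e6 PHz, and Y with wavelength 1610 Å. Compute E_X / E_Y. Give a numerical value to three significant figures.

E_X = 1.809e-12 J (from frequency = 2.73e6 PHz, via E = hf).
E_Y = 1.234e-18 J (from wavelength = 1610 Å, via E = hc/λ).
Ratio = 1.809e-12 / 1.234e-18 = 1.47e6.

1.47e6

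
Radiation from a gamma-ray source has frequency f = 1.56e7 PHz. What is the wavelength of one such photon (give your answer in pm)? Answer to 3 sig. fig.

Take c = 2.99792458e8 m/s.
First convert: f = 1.56e7 PHz = 1.56e22 Hz.
Since λ = c/f for a photon, λ = 1.922e-14 m.
Converting to pm: λ = 0.01922 pm ≈ 0.0192 pm.

0.0192 pm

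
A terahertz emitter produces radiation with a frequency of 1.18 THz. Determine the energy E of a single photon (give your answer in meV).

4.88 meV

First convert: f = 1.18 THz = 1.18 × 10^12 Hz.
Apply E = hf: E = 7.819 × 10^-22 J.
Converting to meV: E = 4.880 meV ≈ 4.88 meV.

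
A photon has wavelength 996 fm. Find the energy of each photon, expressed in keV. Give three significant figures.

Convert to SI: λ = 996 fm = 9.96e-13 m.
Apply E = hc/λ: E = 1.994e-13 J.
Converting to keV: E = 1245 keV ≈ 1240 keV.

1240 keV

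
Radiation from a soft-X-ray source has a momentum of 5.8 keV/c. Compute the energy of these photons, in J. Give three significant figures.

9.29 × 10^-16 J

Convert to SI: p = 5.8 keV/c = 3.0997 × 10^-24 kg·m/s.
The photon relation is E = pc, giving E = 9.293 × 10^-16 J.
So E ≈ 9.29 × 10^-16 J.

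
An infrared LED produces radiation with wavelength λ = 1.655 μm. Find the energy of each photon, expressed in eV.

0.749 eV

Take h = 6.62607015e-34 J·s, c = 2.99792458e8 m/s, 1 eV = 1.602176634e-19 J.
In SI units: λ = 1.655 μm = 1.655e-6 m.
For a photon E = hc/λ, so E = 1.200e-19 J.
Converting to eV: E = 0.7491 eV ≈ 0.749 eV.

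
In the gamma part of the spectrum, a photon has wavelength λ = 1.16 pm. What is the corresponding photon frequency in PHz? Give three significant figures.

2.58e5 PHz

Convert to SI: λ = 1.16 pm = 1.16e-12 m.
For a photon f = c/λ, so f = 2.584e20 Hz.
Converting to PHz: f = 258400 PHz ≈ 2.58e5 PHz.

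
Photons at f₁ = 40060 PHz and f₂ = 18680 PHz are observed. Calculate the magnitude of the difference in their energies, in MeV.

Using E = hf: E₁ = 2.6544e-14 J, E₂ = 1.2377e-14 J.
|ΔE| = |2.6544e-14 − 1.2377e-14| = 1.42e-14 J = 0.0884 MeV.

0.0884 MeV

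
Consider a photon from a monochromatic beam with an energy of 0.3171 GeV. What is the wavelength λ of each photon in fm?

Use h = 6.62607015 × 10^-34 J·s, c = 2.99792458 × 10^8 m/s, 1 eV = 1.602176634 × 10^-19 J.
Convert to SI: E = 0.3171 GeV = 5.0805 × 10^-11 J.
For a photon λ = hc/E, so λ = 3.910 × 10^-15 m.
Converting to fm: λ = 3.910 fm ≈ 3.91 fm.

3.91 fm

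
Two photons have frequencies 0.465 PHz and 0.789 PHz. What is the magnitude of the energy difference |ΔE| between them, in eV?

1.34 eV

Using E = hf: E₁ = 3.081e-19 J, E₂ = 5.228e-19 J.
|ΔE| = |3.081e-19 − 5.228e-19| = 2.15e-19 J = 1.34 eV.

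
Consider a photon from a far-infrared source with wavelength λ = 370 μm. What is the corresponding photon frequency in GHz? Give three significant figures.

Take c = 2.99792458e8 m/s.
In SI units: λ = 370 μm = 3.70e-4 m.
The photon relation is f = c/λ, giving f = 8.102e11 Hz.
Converting to GHz: f = 810.2 GHz ≈ 810 GHz.

810 GHz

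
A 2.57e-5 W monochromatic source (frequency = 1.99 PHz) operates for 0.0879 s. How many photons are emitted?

Total energy: E_total = P·t = 2.57e-5 × 0.0879 = 2.259e-6 J.
Per-photon energy: E = 1.319e-18 J.
N = E_total / E_photon = 1.71e12.

1.71e12 photons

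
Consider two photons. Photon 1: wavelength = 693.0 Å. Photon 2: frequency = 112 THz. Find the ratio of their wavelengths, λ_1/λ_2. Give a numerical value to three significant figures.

0.0259

λ_1 = 6.930 × 10^-8 m (from wavelength = 693.0 Å, via λ given directly).
λ_2 = 2.677 × 10^-6 m (from frequency = 112 THz, via λ = c/f).
Ratio = 6.930 × 10^-8 / 2.677 × 10^-6 = 0.0259.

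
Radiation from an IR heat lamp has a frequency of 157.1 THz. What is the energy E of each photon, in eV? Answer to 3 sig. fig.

Use h = 6.62607015 × 10^-34 J·s, 1 eV = 1.602176634 × 10^-19 J.
In SI units: f = 157.1 THz = 1.571 × 10^14 Hz.
For a photon E = hf, so E = 1.041 × 10^-19 J.
Converting to eV: E = 0.6497 eV ≈ 0.650 eV.

0.650 eV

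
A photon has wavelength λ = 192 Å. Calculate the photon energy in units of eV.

First convert: λ = 192 Å = 1.92e-8 m.
Apply E = hc/λ: E = 1.035e-17 J.
Converting to eV: E = 64.58 eV ≈ 64.6 eV.

64.6 eV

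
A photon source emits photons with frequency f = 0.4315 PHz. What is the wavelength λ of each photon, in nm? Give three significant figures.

695 nm

Convert to SI: f = 0.4315 PHz = 4.315·10^14 Hz.
For a photon λ = c/f, so λ = 6.948·10^-7 m.
Converting to nm: λ = 694.8 nm ≈ 695 nm.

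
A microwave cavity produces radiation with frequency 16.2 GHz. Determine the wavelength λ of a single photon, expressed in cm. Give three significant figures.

1.85 cm

(c = 2.99792458e8 m/s.)
Convert to SI: f = 16.2 GHz = 1.62e10 Hz.
The photon relation is λ = c/f, giving λ = 0.01851 m.
Converting to cm: λ = 1.851 cm ≈ 1.85 cm.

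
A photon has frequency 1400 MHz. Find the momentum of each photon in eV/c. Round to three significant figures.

Use h = 6.62607015 × 10^-34 J·s, c = 2.99792458 × 10^8 m/s, 1 eV = 1.602176634 × 10^-19 J.
Convert to SI: f = 1400 MHz = 1.4 × 10^9 Hz.
For a photon p = hf/c, so p = 3.094 × 10^-33 kg·m/s.
Converting to eV/c: p = 5.790 × 10^-6 eV/c ≈ 5.79 × 10^-6 eV/c.

5.79 × 10^-6 eV/c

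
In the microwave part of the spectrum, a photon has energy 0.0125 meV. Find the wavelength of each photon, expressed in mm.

99.2 mm

(h = 6.62607015 × 10^-34 J·s, c = 2.99792458 × 10^8 m/s, 1 eV = 1.602176634 × 10^-19 J.)
Convert to SI: E = 0.0125 meV = 2.0027 × 10^-24 J.
Since λ = hc/E for a photon, λ = 0.09919 m.
Converting to mm: λ = 99.19 mm ≈ 99.2 mm.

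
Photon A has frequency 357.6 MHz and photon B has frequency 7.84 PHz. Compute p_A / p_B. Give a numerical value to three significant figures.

p_A = 7.904e-34 kg·m/s (from frequency = 357.6 MHz, via p = hf/c).
p_B = 1.733e-26 kg·m/s (from frequency = 7.84 PHz, via p = hf/c).
Ratio = 7.904e-34 / 1.733e-26 = 4.56e-8.

4.56e-8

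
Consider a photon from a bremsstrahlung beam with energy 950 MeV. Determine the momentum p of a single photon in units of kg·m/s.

5.08·10^-19 kg·m/s

(c = 2.99792458·10^8 m/s, 1 eV = 1.602176634·10^-19 J.)
Convert to SI: E = 950 MeV = 1.5221·10^-10 J.
Since p = E/c for a photon, p = 5.077·10^-19 kg·m/s.
So p ≈ 5.08·10^-19 kg·m/s.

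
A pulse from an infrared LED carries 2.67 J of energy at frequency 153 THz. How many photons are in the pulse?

Per-photon energy: E = 1.014e-19 J (from frequency = 153 THz).
N = E_total / E_photon = 2.67 J / 1.014e-19 J = 2.63e19.

2.63e19 photons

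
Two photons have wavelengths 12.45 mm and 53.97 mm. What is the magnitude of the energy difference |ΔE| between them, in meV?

Using E = hc/λ: E₁ = 1.5955e-23 J, E₂ = 3.6806e-24 J.
|ΔE| = |1.5955e-23 − 3.6806e-24| = 1.23e-23 J = 0.0766 meV.

0.0766 meV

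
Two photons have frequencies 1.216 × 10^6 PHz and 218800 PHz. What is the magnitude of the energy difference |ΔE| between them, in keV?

4120 keV

Using E = hf: E₁ = 8.0573 × 10^-13 J, E₂ = 1.4498 × 10^-13 J.
|ΔE| = |8.0573 × 10^-13 − 1.4498 × 10^-13| = 6.61 × 10^-13 J = 4120 keV.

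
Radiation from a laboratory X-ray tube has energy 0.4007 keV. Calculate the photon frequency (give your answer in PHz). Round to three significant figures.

Use h = 6.62607015e-34 J·s, 1 eV = 1.602176634e-19 J.
Convert to SI: E = 0.4007 keV = 6.4199e-17 J.
Since f = E/h for a photon, f = 9.689e16 Hz.
Converting to PHz: f = 96.89 PHz ≈ 96.9 PHz.

96.9 PHz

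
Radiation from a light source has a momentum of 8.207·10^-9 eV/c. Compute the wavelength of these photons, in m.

(h = 6.62607015·10^-34 J·s, c = 2.99792458·10^8 m/s, 1 eV = 1.602176634·10^-19 J.)
In SI units: p = 8.207·10^-9 eV/c = 4.3861·10^-36 kg·m/s.
Since λ = h/p for a photon, λ = 151.1 m.
So λ ≈ 151 m.

151 m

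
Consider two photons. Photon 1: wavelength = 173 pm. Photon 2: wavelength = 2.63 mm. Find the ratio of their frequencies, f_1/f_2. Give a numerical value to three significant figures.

f_1 = 1.733 × 10^18 Hz (from wavelength = 173 pm, via f = c/λ).
f_2 = 1.140 × 10^11 Hz (from wavelength = 2.63 mm, via f = c/λ).
Ratio = 1.733 × 10^18 / 1.140 × 10^11 = 1.52 × 10^7.

1.52 × 10^7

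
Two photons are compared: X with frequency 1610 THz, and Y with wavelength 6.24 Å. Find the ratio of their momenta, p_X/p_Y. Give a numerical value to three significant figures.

3.35 × 10^-3

p_X = 3.558 × 10^-27 kg·m/s (from frequency = 1610 THz, via p = hf/c).
p_Y = 1.062 × 10^-24 kg·m/s (from wavelength = 6.24 Å, via p = h/λ).
Ratio = 3.558 × 10^-27 / 1.062 × 10^-24 = 3.35 × 10^-3.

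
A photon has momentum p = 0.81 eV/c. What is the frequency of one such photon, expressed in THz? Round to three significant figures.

(h = 6.62607015 × 10^-34 J·s, c = 2.99792458 × 10^8 m/s, 1 eV = 1.602176634 × 10^-19 J.)
Convert to SI: p = 0.81 eV/c = 4.3289 × 10^-28 kg·m/s.
Apply f = pc/h: f = 1.959 × 10^14 Hz.
Converting to THz: f = 195.9 THz ≈ 196 THz.

196 THz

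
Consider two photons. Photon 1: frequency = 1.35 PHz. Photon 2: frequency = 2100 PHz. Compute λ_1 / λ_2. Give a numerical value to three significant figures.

λ_1 = 2.221·10^-7 m (from frequency = 1.35 PHz, via λ = c/f).
λ_2 = 1.428·10^-10 m (from frequency = 2100 PHz, via λ = c/f).
Ratio = 2.221·10^-7 / 1.428·10^-10 = 1560.

1560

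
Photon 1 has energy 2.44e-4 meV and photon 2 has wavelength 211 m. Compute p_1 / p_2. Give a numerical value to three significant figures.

41.5

p_1 = 1.304e-34 kg·m/s (from energy = 2.44e-4 meV, via p = E/c).
p_2 = 3.140e-36 kg·m/s (from wavelength = 211 m, via p = h/λ).
Ratio = 1.304e-34 / 3.140e-36 = 41.5.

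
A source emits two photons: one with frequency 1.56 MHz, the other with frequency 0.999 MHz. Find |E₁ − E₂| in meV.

2.32e-6 meV

Using E = hf: E₁ = 1.034e-27 J, E₂ = 6.619e-28 J.
|ΔE| = |1.034e-27 − 6.619e-28| = 3.72e-28 J = 2.32e-6 meV.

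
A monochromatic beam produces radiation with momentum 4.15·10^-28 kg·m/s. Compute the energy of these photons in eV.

Since E = pc for a photon, E = 1.244·10^-19 J.
Converting to eV: E = 0.7765 eV ≈ 0.777 eV.

0.777 eV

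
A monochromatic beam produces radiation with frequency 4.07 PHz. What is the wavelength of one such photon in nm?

First convert: f = 4.07 PHz = 4.07 × 10^15 Hz.
The photon relation is λ = c/f, giving λ = 7.366 × 10^-8 m.
Converting to nm: λ = 73.66 nm ≈ 73.7 nm.

73.7 nm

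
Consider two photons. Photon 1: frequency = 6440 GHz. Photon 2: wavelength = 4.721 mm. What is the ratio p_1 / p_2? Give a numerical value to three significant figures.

p_1 = 1.423e-29 kg·m/s (from frequency = 6440 GHz, via p = hf/c).
p_2 = 1.404e-31 kg·m/s (from wavelength = 4.721 mm, via p = h/λ).
Ratio = 1.423e-29 / 1.404e-31 = 101.

101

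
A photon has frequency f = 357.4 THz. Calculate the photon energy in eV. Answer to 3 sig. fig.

1.48 eV

Use h = 6.62607015e-34 J·s, 1 eV = 1.602176634e-19 J.
First convert: f = 357.4 THz = 3.574e14 Hz.
Since E = hf for a photon, E = 2.368e-19 J.
Converting to eV: E = 1.478 eV ≈ 1.48 eV.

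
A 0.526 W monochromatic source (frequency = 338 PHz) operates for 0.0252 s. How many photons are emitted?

5.92·10^13 photons

Total energy: E_total = P·t = 0.526 × 0.0252 = 0.01326 J.
Per-photon energy: E = 2.240·10^-16 J.
N = E_total / E_photon = 5.92·10^13.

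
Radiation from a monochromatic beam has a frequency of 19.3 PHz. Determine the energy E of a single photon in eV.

Use h = 6.62607015e-34 J·s, 1 eV = 1.602176634e-19 J.
Convert to SI: f = 19.3 PHz = 1.93e16 Hz.
Apply E = hf: E = 1.279e-17 J.
Converting to eV: E = 79.82 eV ≈ 79.8 eV.

79.8 eV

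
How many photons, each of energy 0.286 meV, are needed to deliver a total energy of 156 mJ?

Per-photon energy: E = 4.582·10^-23 J (from energy = 0.286 meV).
N = E_total / E_photon = 0.156 J / 4.582·10^-23 J = 3.40·10^21.

3.40·10^21 photons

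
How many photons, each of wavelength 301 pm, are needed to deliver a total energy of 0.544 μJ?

Per-photon energy: E = 6.599 × 10^-16 J (from wavelength = 301 pm).
N = E_total / E_photon = 5.44 × 10^-7 J / 6.599 × 10^-16 J = 8.24 × 10^8.

8.24 × 10^8 photons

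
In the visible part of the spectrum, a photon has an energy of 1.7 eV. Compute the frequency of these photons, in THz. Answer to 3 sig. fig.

Take h = 6.62607015e-34 J·s, 1 eV = 1.602176634e-19 J.
In SI units: E = 1.7 eV = 2.7237e-19 J.
Since f = E/h for a photon, f = 4.111e14 Hz.
Converting to THz: f = 411.1 THz ≈ 411 THz.

411 THz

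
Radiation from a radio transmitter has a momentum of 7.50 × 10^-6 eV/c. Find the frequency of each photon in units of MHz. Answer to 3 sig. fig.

Convert to SI: p = 7.50 × 10^-6 eV/c = 4.0082 × 10^-33 kg·m/s.
Since f = pc/h for a photon, f = 1.813 × 10^9 Hz.
Converting to MHz: f = 1813 MHz ≈ 1810 MHz.

1810 MHz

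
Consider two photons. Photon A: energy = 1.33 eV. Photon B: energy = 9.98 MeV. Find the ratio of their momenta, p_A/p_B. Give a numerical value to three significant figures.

p_A = 7.108 × 10^-28 kg·m/s (from energy = 1.33 eV, via p = E/c).
p_B = 5.334 × 10^-21 kg·m/s (from energy = 9.98 MeV, via p = E/c).
Ratio = 7.108 × 10^-28 / 5.334 × 10^-21 = 1.33 × 10^-7.

1.33 × 10^-7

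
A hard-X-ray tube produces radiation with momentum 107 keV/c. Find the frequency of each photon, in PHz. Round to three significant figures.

2.59e4 PHz

(h = 6.62607015e-34 J·s, c = 2.99792458e8 m/s, 1 eV = 1.602176634e-19 J.)
Convert to SI: p = 107 keV/c = 5.7184e-23 kg·m/s.
Apply f = pc/h: f = 2.587e19 Hz.
Converting to PHz: f = 25870 PHz ≈ 2.59e4 PHz.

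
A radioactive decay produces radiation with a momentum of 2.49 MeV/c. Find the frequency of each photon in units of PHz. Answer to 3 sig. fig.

Take h = 6.62607015 × 10^-34 J·s, c = 2.99792458 × 10^8 m/s, 1 eV = 1.602176634 × 10^-19 J.
In SI units: p = 2.49 MeV/c = 1.3307 × 10^-21 kg·m/s.
Apply f = pc/h: f = 6.021 × 10^20 Hz.
Converting to PHz: f = 602100 PHz ≈ 6.02 × 10^5 PHz.

6.02 × 10^5 PHz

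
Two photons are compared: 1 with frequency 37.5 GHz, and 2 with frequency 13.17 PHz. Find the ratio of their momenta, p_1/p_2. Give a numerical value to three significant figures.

2.85e-6

p_1 = 8.288e-32 kg·m/s (from frequency = 37.5 GHz, via p = hf/c).
p_2 = 2.911e-26 kg·m/s (from frequency = 13.17 PHz, via p = hf/c).
Ratio = 8.288e-32 / 2.911e-26 = 2.85e-6.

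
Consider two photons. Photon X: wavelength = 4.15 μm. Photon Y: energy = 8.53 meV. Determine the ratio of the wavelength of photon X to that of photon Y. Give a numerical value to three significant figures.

0.0286

λ_X = 4.150·10^-6 m (from wavelength = 4.15 μm, via λ given directly).
λ_Y = 1.454·10^-4 m (from energy = 8.53 meV, via λ = hc/E).
Ratio = 4.150·10^-6 / 1.454·10^-4 = 0.0286.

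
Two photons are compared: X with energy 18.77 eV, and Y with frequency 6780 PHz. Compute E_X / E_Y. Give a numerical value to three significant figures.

6.69e-4

E_X = 3.007e-18 J (from energy = 18.77 eV, via E given directly).
E_Y = 4.492e-15 J (from frequency = 6780 PHz, via E = hf).
Ratio = 3.007e-18 / 4.492e-15 = 6.69e-4.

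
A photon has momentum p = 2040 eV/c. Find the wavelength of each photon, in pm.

Convert to SI: p = 2040 eV/c = 1.0902 × 10^-24 kg·m/s.
The photon relation is λ = h/p, giving λ = 6.078 × 10^-10 m.
Converting to pm: λ = 607.8 pm ≈ 608 pm.

608 pm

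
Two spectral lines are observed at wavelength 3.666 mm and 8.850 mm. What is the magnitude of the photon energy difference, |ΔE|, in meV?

0.198 meV

Using E = hc/λ: E₁ = 5.4186e-23 J, E₂ = 2.2446e-23 J.
|ΔE| = |5.4186e-23 − 2.2446e-23| = 3.17e-23 J = 0.198 meV.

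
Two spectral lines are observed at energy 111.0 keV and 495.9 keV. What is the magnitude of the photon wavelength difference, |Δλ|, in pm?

Using λ = hc/E: λ₁ = 1.1170·10^-11 m, λ₂ = 2.5002·10^-12 m.
|Δλ| = |1.1170·10^-11 − 2.5002·10^-12| = 8.67·10^-12 m = 8.67 pm.

8.67 pm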